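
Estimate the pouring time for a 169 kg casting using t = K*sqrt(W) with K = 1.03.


Formula: t = K * sqrt(W)
sqrt(W) = sqrt(169) = 13.00000
t = 1.03 * 13.00000 = 13.3900 s

Answer: 13.3900 s


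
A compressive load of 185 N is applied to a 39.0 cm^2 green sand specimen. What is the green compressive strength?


Formula: Compressive Strength = Force / Area
Strength = 185 N / 39.0 cm^2 = 4.7436 N/cm^2

Final answer: 4.7436 N/cm^2


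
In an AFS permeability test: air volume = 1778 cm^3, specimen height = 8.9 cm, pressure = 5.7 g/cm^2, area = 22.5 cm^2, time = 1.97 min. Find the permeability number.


Formula: Permeability Number P = (V * H) / (p * A * t)
Numerator: V * H = 1778 * 8.9 = 15824.2
Denominator: p * A * t = 5.7 * 22.5 * 1.97 = 252.6525
P = 15824.2 / 252.6525 = 62.6323

Answer: 62.6323


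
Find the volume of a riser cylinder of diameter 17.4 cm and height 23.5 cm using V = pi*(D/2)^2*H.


Formula: V = pi * (D/2)^2 * H  (cylinder volume)
Radius = D/2 = 17.4/2 = 8.7 cm
V = pi * 8.7^2 * 23.5 = 5587.9980 cm^3

Final answer: 5587.9980 cm^3


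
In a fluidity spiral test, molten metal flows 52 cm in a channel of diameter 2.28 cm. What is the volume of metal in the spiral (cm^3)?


Formula: V = pi * (d/2)^2 * L  (cylinder volume)
Radius = 2.28/2 = 1.14 cm
V = pi * 1.14^2 * 52 = 212.3063 cm^3

Answer: 212.3063 cm^3


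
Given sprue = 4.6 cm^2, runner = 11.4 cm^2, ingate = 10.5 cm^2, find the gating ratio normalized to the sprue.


Sprue:Runner:Ingate = 1 : 11.4/4.6 : 10.5/4.6 = 1:2.48:2.28

1:2.48:2.28


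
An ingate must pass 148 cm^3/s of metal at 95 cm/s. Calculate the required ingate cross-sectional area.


Formula: A_ingate = Q / v  (continuity equation)
A = 148 cm^3/s / 95 cm/s = 1.5579 cm^2

1.5579 cm^2


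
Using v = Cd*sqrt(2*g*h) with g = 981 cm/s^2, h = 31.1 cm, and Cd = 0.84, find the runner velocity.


Formula: v = Cd * sqrt(2 * g * h)  (Torricelli with discharge coefficient)
2*g*h = 2 * 981 * 31.1 = 61018.2 cm^2/s^2
sqrt(61018.2) = 247.01862 cm/s
v = 0.84 * 247.01862 = 207.4956 cm/s

Answer: 207.4956 cm/s


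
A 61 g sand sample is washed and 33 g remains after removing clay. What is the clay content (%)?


Formula: Clay% = (W_total - W_washed) / W_total * 100
Clay mass = 61 - 33 = 28 g
Clay% = 28 / 61 * 100 = 45.9016%

45.9016%


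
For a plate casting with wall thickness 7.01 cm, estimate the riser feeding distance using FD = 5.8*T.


Formula: FD = 5.8 * T  (riser feeding-distance rule)
FD = 5.8 * 7.01 cm = 40.6580 cm

40.6580 cm


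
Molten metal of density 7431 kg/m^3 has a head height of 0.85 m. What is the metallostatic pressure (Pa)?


Formula: P = rho * g * h
rho * g = 7431 * 9.81 = 72898.11 N/m^3
P = 72898.11 * 0.85 = 61963.3935 Pa

Answer: 61963.3935 Pa


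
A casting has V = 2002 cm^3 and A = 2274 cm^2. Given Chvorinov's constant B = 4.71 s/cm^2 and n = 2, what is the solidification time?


Formula: t_s = B * (V/A)^n  (Chvorinov's rule, n=2)
Modulus M = V/A = 2002/2274 = 0.880387 cm
M^2 = 0.880387^2 = 0.775081 cm^2
t_s = 4.71 * 0.775081 = 3.6506 s

3.6506 s


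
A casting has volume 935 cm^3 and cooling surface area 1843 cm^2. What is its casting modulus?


Formula: Casting Modulus M = V / A
M = 935 cm^3 / 1843 cm^2 = 0.5073 cm


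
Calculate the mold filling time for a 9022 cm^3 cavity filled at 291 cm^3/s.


Formula: t_fill = V_mold / Q_flow
t = 9022 cm^3 / 291 cm^3/s = 31.0034 s


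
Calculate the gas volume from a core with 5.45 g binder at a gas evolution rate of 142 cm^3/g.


Formula: V_gas = W_binder * gas_evolution_rate
V = 5.45 g * 142 cm^3/g = 773.9000 cm^3

773.9000 cm^3


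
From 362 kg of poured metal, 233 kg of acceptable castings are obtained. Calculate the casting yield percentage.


Formula: Casting Yield = (W_good / W_total) * 100
Yield = (233 kg / 362 kg) * 100 = 64.3646%

64.3646%


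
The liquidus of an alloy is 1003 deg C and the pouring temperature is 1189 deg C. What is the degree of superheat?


Formula: Superheat = T_pour - T_melt
Superheat = 1189 - 1003 = 186 deg C

Final answer: 186 deg C


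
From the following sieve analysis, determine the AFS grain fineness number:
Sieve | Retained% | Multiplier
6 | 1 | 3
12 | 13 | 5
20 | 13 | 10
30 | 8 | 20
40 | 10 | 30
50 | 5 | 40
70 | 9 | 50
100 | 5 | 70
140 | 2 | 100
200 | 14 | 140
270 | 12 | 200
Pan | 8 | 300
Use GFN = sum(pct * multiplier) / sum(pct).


Formula: GFN = sum(pct * multiplier) / sum(pct)
sum(pct * multiplier) = 8618
sum(pct) = 100
GFN = 8618 / 100 = 86.18

Final answer: 86.18


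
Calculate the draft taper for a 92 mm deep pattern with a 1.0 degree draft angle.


Formula: taper = depth * tan(draft_angle)
tan(1.0 deg) = 0.0174551
taper = 92 mm * 0.0174551 = 1.6059 mm

Final answer: 1.6059 mm


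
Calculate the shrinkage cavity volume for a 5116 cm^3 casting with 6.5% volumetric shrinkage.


Formula: V_shrink = V_casting * shrinkage_pct / 100
V_shrink = 5116 cm^3 * 6.5 / 100 = 332.5400 cm^3

Final answer: 332.5400 cm^3


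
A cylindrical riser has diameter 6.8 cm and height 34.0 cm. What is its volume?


Formula: V = pi * (D/2)^2 * H  (cylinder volume)
Radius = D/2 = 6.8/2 = 3.4 cm
V = pi * 3.4^2 * 34.0 = 1234.7716 cm^3

1234.7716 cm^3


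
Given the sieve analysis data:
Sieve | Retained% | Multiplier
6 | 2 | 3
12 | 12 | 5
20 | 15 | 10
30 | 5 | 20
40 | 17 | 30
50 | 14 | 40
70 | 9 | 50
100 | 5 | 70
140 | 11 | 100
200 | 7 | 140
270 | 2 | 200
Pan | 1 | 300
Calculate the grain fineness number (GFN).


Formula: GFN = sum(pct * multiplier) / sum(pct)
sum(pct * multiplier) = 4966
sum(pct) = 100
GFN = 4966 / 100 = 49.66


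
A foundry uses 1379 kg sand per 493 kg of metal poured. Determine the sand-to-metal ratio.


Formula: Sand-to-Metal Ratio = W_sand / W_metal
Ratio = 1379 kg / 493 kg = 2.7972

Final answer: 2.7972


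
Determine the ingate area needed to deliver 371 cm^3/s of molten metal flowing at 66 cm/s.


Formula: A_ingate = Q / v  (continuity equation)
A = 371 cm^3/s / 66 cm/s = 5.6212 cm^2

Answer: 5.6212 cm^2


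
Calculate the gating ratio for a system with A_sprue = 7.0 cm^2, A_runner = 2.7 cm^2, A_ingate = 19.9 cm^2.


Sprue:Runner:Ingate = 1 : 2.7/7.0 : 19.9/7.0 = 1:0.39:2.84

1:0.39:2.84


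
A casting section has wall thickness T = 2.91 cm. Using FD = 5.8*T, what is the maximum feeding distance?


Formula: FD = 5.8 * T  (riser feeding-distance rule)
FD = 5.8 * 2.91 cm = 16.8780 cm

Answer: 16.8780 cm


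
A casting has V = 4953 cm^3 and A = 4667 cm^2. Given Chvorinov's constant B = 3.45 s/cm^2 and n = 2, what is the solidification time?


Formula: t_s = B * (V/A)^n  (Chvorinov's rule, n=2)
Modulus M = V/A = 4953/4667 = 1.061281 cm
M^2 = 1.061281^2 = 1.126317 cm^2
t_s = 3.45 * 1.126317 = 3.8858 s

3.8858 s


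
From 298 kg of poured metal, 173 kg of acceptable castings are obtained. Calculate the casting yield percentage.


Formula: Casting Yield = (W_good / W_total) * 100
Yield = (173 kg / 298 kg) * 100 = 58.0537%

Answer: 58.0537%


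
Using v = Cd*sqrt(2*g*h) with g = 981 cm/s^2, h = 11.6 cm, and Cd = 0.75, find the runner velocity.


Formula: v = Cd * sqrt(2 * g * h)  (Torricelli with discharge coefficient)
2*g*h = 2 * 981 * 11.6 = 22759.2 cm^2/s^2
sqrt(22759.2) = 150.86153 cm/s
v = 0.75 * 150.86153 = 113.1461 cm/s

113.1461 cm/s


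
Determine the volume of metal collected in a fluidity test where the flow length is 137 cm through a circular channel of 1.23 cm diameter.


Formula: V = pi * (d/2)^2 * L  (cylinder volume)
Radius = 1.23/2 = 0.615 cm
V = pi * 0.615^2 * 137 = 162.7874 cm^3

Answer: 162.7874 cm^3


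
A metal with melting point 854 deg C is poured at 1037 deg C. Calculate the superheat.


Formula: Superheat = T_pour - T_melt
Superheat = 1037 - 854 = 183 deg C

183 deg C


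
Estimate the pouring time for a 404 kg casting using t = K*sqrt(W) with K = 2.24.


Formula: t = K * sqrt(W)
sqrt(W) = sqrt(404) = 20.09975
t = 2.24 * 20.09975 = 45.0234 s

Final answer: 45.0234 s


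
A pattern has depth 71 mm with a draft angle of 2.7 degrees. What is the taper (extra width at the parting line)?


Formula: taper = depth * tan(draft_angle)
tan(2.7 deg) = 0.0471588
taper = 71 mm * 0.0471588 = 3.3483 mm


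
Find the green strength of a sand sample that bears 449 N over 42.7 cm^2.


Formula: Compressive Strength = Force / Area
Strength = 449 N / 42.7 cm^2 = 10.5152 N/cm^2

Final answer: 10.5152 N/cm^2


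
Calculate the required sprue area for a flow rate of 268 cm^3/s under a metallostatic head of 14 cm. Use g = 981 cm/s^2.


Formula: v = sqrt(2*g*h), A = Q/v
Velocity: v = sqrt(2 * 981 * 14) = sqrt(27468) = 165.7347 cm/s
Sprue area: A = Q / v = 268 / 165.7347 = 1.6170 cm^2

Answer: 1.6170 cm^2


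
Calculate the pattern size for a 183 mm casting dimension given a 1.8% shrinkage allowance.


Formula: L_pattern = L_casting * (1 + shrinkage_rate/100)
Shrinkage factor = 1 + 1.8/100 = 1.018
L_pattern = 183 mm * 1.018 = 186.2940 mm

Final answer: 186.2940 mm


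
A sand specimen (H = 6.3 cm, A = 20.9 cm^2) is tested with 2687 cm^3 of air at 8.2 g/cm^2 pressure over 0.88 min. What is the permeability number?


Formula: Permeability Number P = (V * H) / (p * A * t)
Numerator: V * H = 2687 * 6.3 = 16928.1
Denominator: p * A * t = 8.2 * 20.9 * 0.88 = 150.8144
P = 16928.1 / 150.8144 = 112.2446

Answer: 112.2446


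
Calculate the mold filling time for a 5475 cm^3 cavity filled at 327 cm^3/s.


Formula: t_fill = V_mold / Q_flow
t = 5475 cm^3 / 327 cm^3/s = 16.7431 s

Answer: 16.7431 s


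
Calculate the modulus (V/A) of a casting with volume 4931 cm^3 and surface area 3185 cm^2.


Formula: Casting Modulus M = V / A
M = 4931 cm^3 / 3185 cm^2 = 1.5482 cm


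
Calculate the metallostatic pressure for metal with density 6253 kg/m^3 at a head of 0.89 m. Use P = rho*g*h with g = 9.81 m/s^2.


Formula: P = rho * g * h
rho * g = 6253 * 9.81 = 61341.93 N/m^3
P = 61341.93 * 0.89 = 54594.3177 Pa


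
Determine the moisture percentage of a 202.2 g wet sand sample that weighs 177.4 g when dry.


Formula: MC = (W_wet - W_dry) / W_wet * 100
Water mass = 202.2 - 177.4 = 24.8 g
MC = 24.8 / 202.2 * 100 = 12.2651%

Final answer: 12.2651%


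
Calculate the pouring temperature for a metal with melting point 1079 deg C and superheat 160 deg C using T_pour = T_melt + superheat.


Formula: T_pour = T_melt + Superheat
T_pour = 1079 + 160 = 1239 deg C

Final answer: 1239 deg C


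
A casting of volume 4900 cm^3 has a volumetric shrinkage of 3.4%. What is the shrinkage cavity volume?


Formula: V_shrink = V_casting * shrinkage_pct / 100
V_shrink = 4900 cm^3 * 3.4 / 100 = 166.6000 cm^3

166.6000 cm^3


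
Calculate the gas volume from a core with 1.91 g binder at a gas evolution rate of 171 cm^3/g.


Formula: V_gas = W_binder * gas_evolution_rate
V = 1.91 g * 171 cm^3/g = 326.6100 cm^3

Answer: 326.6100 cm^3


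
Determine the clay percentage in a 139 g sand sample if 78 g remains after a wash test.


Formula: Clay% = (W_total - W_washed) / W_total * 100
Clay mass = 139 - 78 = 61 g
Clay% = 61 / 139 * 100 = 43.8849%

Final answer: 43.8849%


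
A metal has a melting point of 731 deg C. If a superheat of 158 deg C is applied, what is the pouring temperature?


Formula: T_pour = T_melt + Superheat
T_pour = 731 + 158 = 889 deg C


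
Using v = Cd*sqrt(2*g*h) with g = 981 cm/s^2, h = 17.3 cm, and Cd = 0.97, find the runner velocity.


Formula: v = Cd * sqrt(2 * g * h)  (Torricelli with discharge coefficient)
2*g*h = 2 * 981 * 17.3 = 33942.6 cm^2/s^2
sqrt(33942.6) = 184.23518 cm/s
v = 0.97 * 184.23518 = 178.7081 cm/s


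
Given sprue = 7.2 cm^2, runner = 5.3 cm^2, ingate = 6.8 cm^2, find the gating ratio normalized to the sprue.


Sprue:Runner:Ingate = 1 : 5.3/7.2 : 6.8/7.2 = 1:0.74:0.94

1:0.74:0.94


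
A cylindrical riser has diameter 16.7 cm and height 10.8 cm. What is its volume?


Formula: V = pi * (D/2)^2 * H  (cylinder volume)
Radius = D/2 = 16.7/2 = 8.35 cm
V = pi * 8.35^2 * 10.8 = 2365.6287 cm^3

Answer: 2365.6287 cm^3


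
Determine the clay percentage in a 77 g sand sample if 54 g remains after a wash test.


Formula: Clay% = (W_total - W_washed) / W_total * 100
Clay mass = 77 - 54 = 23 g
Clay% = 23 / 77 * 100 = 29.8701%


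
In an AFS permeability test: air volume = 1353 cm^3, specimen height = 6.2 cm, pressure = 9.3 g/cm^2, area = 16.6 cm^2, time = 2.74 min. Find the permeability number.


Formula: Permeability Number P = (V * H) / (p * A * t)
Numerator: V * H = 1353 * 6.2 = 8388.6
Denominator: p * A * t = 9.3 * 16.6 * 2.74 = 423.0012
P = 8388.6 / 423.0012 = 19.8311

Answer: 19.8311


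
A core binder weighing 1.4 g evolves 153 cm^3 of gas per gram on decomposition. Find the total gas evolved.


Formula: V_gas = W_binder * gas_evolution_rate
V = 1.4 g * 153 cm^3/g = 214.2000 cm^3

214.2000 cm^3


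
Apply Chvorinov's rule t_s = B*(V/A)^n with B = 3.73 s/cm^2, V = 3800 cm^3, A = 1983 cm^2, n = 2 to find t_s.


Formula: t_s = B * (V/A)^n  (Chvorinov's rule, n=2)
Modulus M = V/A = 3800/1983 = 1.916288 cm
M^2 = 1.916288^2 = 3.672160 cm^2
t_s = 3.73 * 3.672160 = 13.6972 s

Answer: 13.6972 s


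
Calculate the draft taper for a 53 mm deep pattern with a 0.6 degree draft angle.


Formula: taper = depth * tan(draft_angle)
tan(0.6 deg) = 0.0104724
taper = 53 mm * 0.0104724 = 0.5550 mm

Answer: 0.5550 mm


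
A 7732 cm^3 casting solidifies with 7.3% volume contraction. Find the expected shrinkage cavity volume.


Formula: V_shrink = V_casting * shrinkage_pct / 100
V_shrink = 7732 cm^3 * 7.3 / 100 = 564.4360 cm^3


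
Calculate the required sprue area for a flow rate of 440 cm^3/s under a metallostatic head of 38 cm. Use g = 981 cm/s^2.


Formula: v = sqrt(2*g*h), A = Q/v
Velocity: v = sqrt(2 * 981 * 38) = sqrt(74556) = 273.0494 cm/s
Sprue area: A = Q / v = 440 / 273.0494 = 1.6114 cm^2

1.6114 cm^2


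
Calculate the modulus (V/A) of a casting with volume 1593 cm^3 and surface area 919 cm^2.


Formula: Casting Modulus M = V / A
M = 1593 cm^3 / 919 cm^2 = 1.7334 cm

1.7334 cm


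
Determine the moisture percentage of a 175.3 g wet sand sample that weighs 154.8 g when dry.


Formula: MC = (W_wet - W_dry) / W_wet * 100
Water mass = 175.3 - 154.8 = 20.5 g
MC = 20.5 / 175.3 * 100 = 11.6942%


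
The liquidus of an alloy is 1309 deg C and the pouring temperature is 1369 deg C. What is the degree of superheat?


Formula: Superheat = T_pour - T_melt
Superheat = 1369 - 1309 = 60 deg C

Final answer: 60 deg C


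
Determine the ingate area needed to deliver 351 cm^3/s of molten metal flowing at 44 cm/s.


Formula: A_ingate = Q / v  (continuity equation)
A = 351 cm^3/s / 44 cm/s = 7.9773 cm^2

7.9773 cm^2


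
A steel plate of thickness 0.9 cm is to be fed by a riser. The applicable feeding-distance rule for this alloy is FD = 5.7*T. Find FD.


Formula: FD = 5.7 * T  (riser feeding-distance rule)
FD = 5.7 * 0.9 cm = 5.1300 cm

Final answer: 5.1300 cm


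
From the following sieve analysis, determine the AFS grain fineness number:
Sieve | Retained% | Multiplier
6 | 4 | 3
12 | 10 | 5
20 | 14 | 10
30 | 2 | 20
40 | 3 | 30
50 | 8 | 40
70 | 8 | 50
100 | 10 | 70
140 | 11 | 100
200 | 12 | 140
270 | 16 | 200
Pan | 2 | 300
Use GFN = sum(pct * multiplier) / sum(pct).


Formula: GFN = sum(pct * multiplier) / sum(pct)
sum(pct * multiplier) = 8332
sum(pct) = 100
GFN = 8332 / 100 = 83.32


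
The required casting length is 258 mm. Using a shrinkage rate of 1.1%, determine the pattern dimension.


Formula: L_pattern = L_casting * (1 + shrinkage_rate/100)
Shrinkage factor = 1 + 1.1/100 = 1.011
L_pattern = 258 mm * 1.011 = 260.8380 mm


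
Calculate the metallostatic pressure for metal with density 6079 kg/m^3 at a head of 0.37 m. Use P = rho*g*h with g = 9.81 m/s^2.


Formula: P = rho * g * h
rho * g = 6079 * 9.81 = 59634.99 N/m^3
P = 59634.99 * 0.37 = 22064.9463 Pa


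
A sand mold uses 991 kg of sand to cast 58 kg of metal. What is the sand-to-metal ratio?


Formula: Sand-to-Metal Ratio = W_sand / W_metal
Ratio = 991 kg / 58 kg = 17.0862

Answer: 17.0862


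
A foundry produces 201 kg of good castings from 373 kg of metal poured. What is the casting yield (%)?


Formula: Casting Yield = (W_good / W_total) * 100
Yield = (201 kg / 373 kg) * 100 = 53.8874%

53.8874%


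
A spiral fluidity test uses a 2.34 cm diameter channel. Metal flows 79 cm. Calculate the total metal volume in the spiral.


Formula: V = pi * (d/2)^2 * L  (cylinder volume)
Radius = 2.34/2 = 1.17 cm
V = pi * 1.17^2 * 79 = 339.7416 cm^3

Answer: 339.7416 cm^3


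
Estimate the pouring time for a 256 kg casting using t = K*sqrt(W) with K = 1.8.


Formula: t = K * sqrt(W)
sqrt(W) = sqrt(256) = 16.00000
t = 1.8 * 16.00000 = 28.8000 s


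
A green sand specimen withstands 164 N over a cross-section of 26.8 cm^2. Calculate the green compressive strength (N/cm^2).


Formula: Compressive Strength = Force / Area
Strength = 164 N / 26.8 cm^2 = 6.1194 N/cm^2

6.1194 N/cm^2


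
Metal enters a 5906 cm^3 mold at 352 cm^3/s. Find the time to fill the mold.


Formula: t_fill = V_mold / Q_flow
t = 5906 cm^3 / 352 cm^3/s = 16.7784 s

Final answer: 16.7784 s


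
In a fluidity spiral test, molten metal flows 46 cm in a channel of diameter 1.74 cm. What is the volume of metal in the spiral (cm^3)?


Formula: V = pi * (d/2)^2 * L  (cylinder volume)
Radius = 1.74/2 = 0.87 cm
V = pi * 0.87^2 * 46 = 109.3821 cm^3


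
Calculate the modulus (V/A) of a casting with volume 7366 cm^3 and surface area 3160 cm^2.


Formula: Casting Modulus M = V / A
M = 7366 cm^3 / 3160 cm^2 = 2.3310 cm

Answer: 2.3310 cm


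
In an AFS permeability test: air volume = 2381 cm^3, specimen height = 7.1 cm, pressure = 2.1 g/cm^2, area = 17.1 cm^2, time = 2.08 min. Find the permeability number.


Formula: Permeability Number P = (V * H) / (p * A * t)
Numerator: V * H = 2381 * 7.1 = 16905.1
Denominator: p * A * t = 2.1 * 17.1 * 2.08 = 74.6928
P = 16905.1 / 74.6928 = 226.3284

Final answer: 226.3284


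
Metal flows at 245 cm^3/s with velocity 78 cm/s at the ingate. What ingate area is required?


Formula: A_ingate = Q / v  (continuity equation)
A = 245 cm^3/s / 78 cm/s = 3.1410 cm^2

Final answer: 3.1410 cm^2


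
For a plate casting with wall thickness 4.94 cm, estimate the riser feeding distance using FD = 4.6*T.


Formula: FD = 4.6 * T  (riser feeding-distance rule)
FD = 4.6 * 4.94 cm = 22.7240 cm

Answer: 22.7240 cm


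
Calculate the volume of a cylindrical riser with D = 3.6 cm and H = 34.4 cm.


Formula: V = pi * (D/2)^2 * H  (cylinder volume)
Radius = D/2 = 3.6/2 = 1.8 cm
V = pi * 1.8^2 * 34.4 = 350.1494 cm^3


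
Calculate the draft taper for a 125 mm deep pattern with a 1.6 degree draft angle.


Formula: taper = depth * tan(draft_angle)
tan(1.6 deg) = 0.0279325
taper = 125 mm * 0.0279325 = 3.4916 mm

Answer: 3.4916 mm


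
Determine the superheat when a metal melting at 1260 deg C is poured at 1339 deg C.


Formula: Superheat = T_pour - T_melt
Superheat = 1339 - 1260 = 79 deg C

Final answer: 79 deg C


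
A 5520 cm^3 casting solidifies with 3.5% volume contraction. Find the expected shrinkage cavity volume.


Formula: V_shrink = V_casting * shrinkage_pct / 100
V_shrink = 5520 cm^3 * 3.5 / 100 = 193.2000 cm^3

Answer: 193.2000 cm^3


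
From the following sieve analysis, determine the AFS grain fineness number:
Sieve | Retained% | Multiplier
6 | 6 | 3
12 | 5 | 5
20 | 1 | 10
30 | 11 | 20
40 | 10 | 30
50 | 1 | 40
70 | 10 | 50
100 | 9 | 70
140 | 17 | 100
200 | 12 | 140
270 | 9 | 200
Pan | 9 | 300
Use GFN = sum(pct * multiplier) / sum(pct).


Formula: GFN = sum(pct * multiplier) / sum(pct)
sum(pct * multiplier) = 9623
sum(pct) = 100
GFN = 9623 / 100 = 96.23

Answer: 96.23


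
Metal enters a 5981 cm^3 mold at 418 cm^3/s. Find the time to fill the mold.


Formula: t_fill = V_mold / Q_flow
t = 5981 cm^3 / 418 cm^3/s = 14.3086 s

Final answer: 14.3086 s


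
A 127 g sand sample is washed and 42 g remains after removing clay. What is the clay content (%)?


Formula: Clay% = (W_total - W_washed) / W_total * 100
Clay mass = 127 - 42 = 85 g
Clay% = 85 / 127 * 100 = 66.9291%


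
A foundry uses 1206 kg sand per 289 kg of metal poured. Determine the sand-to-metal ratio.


Formula: Sand-to-Metal Ratio = W_sand / W_metal
Ratio = 1206 kg / 289 kg = 4.1730

4.1730


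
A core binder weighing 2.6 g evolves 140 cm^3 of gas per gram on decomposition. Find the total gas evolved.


Formula: V_gas = W_binder * gas_evolution_rate
V = 2.6 g * 140 cm^3/g = 364.0000 cm^3


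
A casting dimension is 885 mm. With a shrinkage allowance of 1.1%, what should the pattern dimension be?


Formula: L_pattern = L_casting * (1 + shrinkage_rate/100)
Shrinkage factor = 1 + 1.1/100 = 1.011
L_pattern = 885 mm * 1.011 = 894.7350 mm


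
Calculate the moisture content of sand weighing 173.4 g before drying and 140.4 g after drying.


Formula: MC = (W_wet - W_dry) / W_wet * 100
Water mass = 173.4 - 140.4 = 33.0 g
MC = 33.0 / 173.4 * 100 = 19.0311%

Final answer: 19.0311%


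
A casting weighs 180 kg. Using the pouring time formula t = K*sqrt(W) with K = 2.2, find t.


Formula: t = K * sqrt(W)
sqrt(W) = sqrt(180) = 13.41641
t = 2.2 * 13.41641 = 29.5161 s

29.5161 s


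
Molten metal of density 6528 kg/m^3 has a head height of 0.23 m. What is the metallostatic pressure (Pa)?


Formula: P = rho * g * h
rho * g = 6528 * 9.81 = 64039.68 N/m^3
P = 64039.68 * 0.23 = 14729.1264 Pa

Answer: 14729.1264 Pa


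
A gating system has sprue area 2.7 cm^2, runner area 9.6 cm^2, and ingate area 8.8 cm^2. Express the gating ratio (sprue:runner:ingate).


Sprue:Runner:Ingate = 1 : 9.6/2.7 : 8.8/2.7 = 1:3.56:3.26

Final answer: 1:3.56:3.26


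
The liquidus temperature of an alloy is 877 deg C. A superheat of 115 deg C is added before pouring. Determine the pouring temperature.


Formula: T_pour = T_melt + Superheat
T_pour = 877 + 115 = 992 deg C

Answer: 992 deg C


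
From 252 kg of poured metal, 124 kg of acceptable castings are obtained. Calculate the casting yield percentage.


Formula: Casting Yield = (W_good / W_total) * 100
Yield = (124 kg / 252 kg) * 100 = 49.2063%


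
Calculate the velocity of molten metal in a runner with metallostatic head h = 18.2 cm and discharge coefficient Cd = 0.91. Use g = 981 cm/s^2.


Formula: v = Cd * sqrt(2 * g * h)  (Torricelli with discharge coefficient)
2*g*h = 2 * 981 * 18.2 = 35708.4 cm^2/s^2
sqrt(35708.4) = 188.96666 cm/s
v = 0.91 * 188.96666 = 171.9597 cm/s

171.9597 cm/s


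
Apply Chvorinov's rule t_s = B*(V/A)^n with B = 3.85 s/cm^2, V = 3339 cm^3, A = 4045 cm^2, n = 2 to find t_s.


Formula: t_s = B * (V/A)^n  (Chvorinov's rule, n=2)
Modulus M = V/A = 3339/4045 = 0.825464 cm
M^2 = 0.825464^2 = 0.681391 cm^2
t_s = 3.85 * 0.681391 = 2.6234 s


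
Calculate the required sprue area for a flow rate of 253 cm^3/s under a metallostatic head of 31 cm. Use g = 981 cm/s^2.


Formula: v = sqrt(2*g*h), A = Q/v
Velocity: v = sqrt(2 * 981 * 31) = sqrt(60822) = 246.6212 cm/s
Sprue area: A = Q / v = 253 / 246.6212 = 1.0259 cm^2

1.0259 cm^2


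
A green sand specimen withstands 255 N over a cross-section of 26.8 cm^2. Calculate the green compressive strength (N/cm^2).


Formula: Compressive Strength = Force / Area
Strength = 255 N / 26.8 cm^2 = 9.5149 N/cm^2

Final answer: 9.5149 N/cm^2


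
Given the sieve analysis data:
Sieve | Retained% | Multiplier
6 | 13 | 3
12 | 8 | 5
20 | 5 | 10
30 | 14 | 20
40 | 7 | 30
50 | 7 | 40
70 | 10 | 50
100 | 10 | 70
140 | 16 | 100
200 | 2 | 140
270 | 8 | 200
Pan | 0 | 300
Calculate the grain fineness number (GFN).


Formula: GFN = sum(pct * multiplier) / sum(pct)
sum(pct * multiplier) = 5579
sum(pct) = 100
GFN = 5579 / 100 = 55.79

55.79


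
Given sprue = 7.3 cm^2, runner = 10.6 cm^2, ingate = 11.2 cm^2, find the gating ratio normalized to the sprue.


Sprue:Runner:Ingate = 1 : 10.6/7.3 : 11.2/7.3 = 1:1.45:1.53

1:1.45:1.53


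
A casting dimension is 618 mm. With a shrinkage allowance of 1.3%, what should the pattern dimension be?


Formula: L_pattern = L_casting * (1 + shrinkage_rate/100)
Shrinkage factor = 1 + 1.3/100 = 1.013
L_pattern = 618 mm * 1.013 = 626.0340 mm

626.0340 mm


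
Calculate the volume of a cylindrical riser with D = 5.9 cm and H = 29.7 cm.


Formula: V = pi * (D/2)^2 * H  (cylinder volume)
Radius = D/2 = 5.9/2 = 2.95 cm
V = pi * 2.95^2 * 29.7 = 811.9894 cm^3

Final answer: 811.9894 cm^3


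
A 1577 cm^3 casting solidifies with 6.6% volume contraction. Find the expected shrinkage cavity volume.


Formula: V_shrink = V_casting * shrinkage_pct / 100
V_shrink = 1577 cm^3 * 6.6 / 100 = 104.0820 cm^3

Answer: 104.0820 cm^3


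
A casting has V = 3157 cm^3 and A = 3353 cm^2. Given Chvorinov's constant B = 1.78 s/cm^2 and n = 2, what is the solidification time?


Formula: t_s = B * (V/A)^n  (Chvorinov's rule, n=2)
Modulus M = V/A = 3157/3353 = 0.941545 cm
M^2 = 0.941545^2 = 0.886507 cm^2
t_s = 1.78 * 0.886507 = 1.5780 s

Answer: 1.5780 s


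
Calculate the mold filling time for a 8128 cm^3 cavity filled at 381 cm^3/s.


Formula: t_fill = V_mold / Q_flow
t = 8128 cm^3 / 381 cm^3/s = 21.3333 s

Final answer: 21.3333 s


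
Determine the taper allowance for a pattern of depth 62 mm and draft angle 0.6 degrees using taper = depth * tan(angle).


Formula: taper = depth * tan(draft_angle)
tan(0.6 deg) = 0.0104724
taper = 62 mm * 0.0104724 = 0.6493 mm

Answer: 0.6493 mm


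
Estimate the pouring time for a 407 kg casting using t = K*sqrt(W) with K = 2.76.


Formula: t = K * sqrt(W)
sqrt(W) = sqrt(407) = 20.17424
t = 2.76 * 20.17424 = 55.6809 s


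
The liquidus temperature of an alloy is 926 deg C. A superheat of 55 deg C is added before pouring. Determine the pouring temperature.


Formula: T_pour = T_melt + Superheat
T_pour = 926 + 55 = 981 deg C


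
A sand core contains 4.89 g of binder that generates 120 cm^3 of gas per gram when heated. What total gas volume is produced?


Formula: V_gas = W_binder * gas_evolution_rate
V = 4.89 g * 120 cm^3/g = 586.8000 cm^3


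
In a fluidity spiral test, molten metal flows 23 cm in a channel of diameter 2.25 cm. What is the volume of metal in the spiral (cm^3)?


Formula: V = pi * (d/2)^2 * L  (cylinder volume)
Radius = 2.25/2 = 1.125 cm
V = pi * 1.125^2 * 23 = 91.4498 cm^3

Final answer: 91.4498 cm^3


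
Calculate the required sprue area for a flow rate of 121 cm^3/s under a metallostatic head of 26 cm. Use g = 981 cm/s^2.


Formula: v = sqrt(2*g*h), A = Q/v
Velocity: v = sqrt(2 * 981 * 26) = sqrt(51012) = 225.8584 cm/s
Sprue area: A = Q / v = 121 / 225.8584 = 0.5357 cm^2

Final answer: 0.5357 cm^2


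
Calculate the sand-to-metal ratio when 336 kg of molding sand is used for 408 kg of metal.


Formula: Sand-to-Metal Ratio = W_sand / W_metal
Ratio = 336 kg / 408 kg = 0.8235

Answer: 0.8235


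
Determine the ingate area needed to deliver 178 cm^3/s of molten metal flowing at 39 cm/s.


Formula: A_ingate = Q / v  (continuity equation)
A = 178 cm^3/s / 39 cm/s = 4.5641 cm^2

Final answer: 4.5641 cm^2


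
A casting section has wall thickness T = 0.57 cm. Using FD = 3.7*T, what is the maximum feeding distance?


Formula: FD = 3.7 * T  (riser feeding-distance rule)
FD = 3.7 * 0.57 cm = 2.1090 cm


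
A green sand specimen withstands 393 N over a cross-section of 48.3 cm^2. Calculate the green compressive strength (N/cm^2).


Formula: Compressive Strength = Force / Area
Strength = 393 N / 48.3 cm^2 = 8.1366 N/cm^2

Final answer: 8.1366 N/cm^2


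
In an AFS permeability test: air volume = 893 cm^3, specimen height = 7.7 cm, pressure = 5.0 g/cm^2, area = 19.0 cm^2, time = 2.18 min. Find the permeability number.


Formula: Permeability Number P = (V * H) / (p * A * t)
Numerator: V * H = 893 * 7.7 = 6876.1
Denominator: p * A * t = 5.0 * 19.0 * 2.18 = 207.1
P = 6876.1 / 207.1 = 33.2018

Final answer: 33.2018


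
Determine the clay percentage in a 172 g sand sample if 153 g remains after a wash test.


Formula: Clay% = (W_total - W_washed) / W_total * 100
Clay mass = 172 - 153 = 19 g
Clay% = 19 / 172 * 100 = 11.0465%


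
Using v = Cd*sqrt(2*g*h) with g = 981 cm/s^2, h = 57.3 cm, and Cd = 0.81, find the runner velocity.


Formula: v = Cd * sqrt(2 * g * h)  (Torricelli with discharge coefficient)
2*g*h = 2 * 981 * 57.3 = 112422.6 cm^2/s^2
sqrt(112422.6) = 335.29480 cm/s
v = 0.81 * 335.29480 = 271.5888 cm/s

Final answer: 271.5888 cm/s


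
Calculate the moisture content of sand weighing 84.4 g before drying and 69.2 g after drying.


Formula: MC = (W_wet - W_dry) / W_wet * 100
Water mass = 84.4 - 69.2 = 15.2 g
MC = 15.2 / 84.4 * 100 = 18.0095%


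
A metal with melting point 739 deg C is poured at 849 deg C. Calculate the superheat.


Formula: Superheat = T_pour - T_melt
Superheat = 849 - 739 = 110 deg C


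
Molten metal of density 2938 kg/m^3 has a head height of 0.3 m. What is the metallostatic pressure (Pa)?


Formula: P = rho * g * h
rho * g = 2938 * 9.81 = 28821.78 N/m^3
P = 28821.78 * 0.3 = 8646.5340 Pa


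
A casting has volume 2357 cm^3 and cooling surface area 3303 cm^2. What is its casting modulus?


Formula: Casting Modulus M = V / A
M = 2357 cm^3 / 3303 cm^2 = 0.7136 cm


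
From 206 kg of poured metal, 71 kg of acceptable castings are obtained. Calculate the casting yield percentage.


Formula: Casting Yield = (W_good / W_total) * 100
Yield = (71 kg / 206 kg) * 100 = 34.4660%


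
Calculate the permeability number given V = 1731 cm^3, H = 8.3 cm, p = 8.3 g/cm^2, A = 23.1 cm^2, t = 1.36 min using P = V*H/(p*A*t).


Formula: Permeability Number P = (V * H) / (p * A * t)
Numerator: V * H = 1731 * 8.3 = 14367.3
Denominator: p * A * t = 8.3 * 23.1 * 1.36 = 260.7528
P = 14367.3 / 260.7528 = 55.0993

Final answer: 55.0993


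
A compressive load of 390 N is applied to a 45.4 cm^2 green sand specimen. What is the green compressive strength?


Formula: Compressive Strength = Force / Area
Strength = 390 N / 45.4 cm^2 = 8.5903 N/cm^2

Final answer: 8.5903 N/cm^2


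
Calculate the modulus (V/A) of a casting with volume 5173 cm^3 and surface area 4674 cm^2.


Formula: Casting Modulus M = V / A
M = 5173 cm^3 / 4674 cm^2 = 1.1068 cm

Final answer: 1.1068 cm


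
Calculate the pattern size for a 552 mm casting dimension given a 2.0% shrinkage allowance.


Formula: L_pattern = L_casting * (1 + shrinkage_rate/100)
Shrinkage factor = 1 + 2.0/100 = 1.02
L_pattern = 552 mm * 1.02 = 563.0400 mm

Final answer: 563.0400 mm


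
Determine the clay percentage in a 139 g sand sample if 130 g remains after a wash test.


Formula: Clay% = (W_total - W_washed) / W_total * 100
Clay mass = 139 - 130 = 9 g
Clay% = 9 / 139 * 100 = 6.4748%

Answer: 6.4748%


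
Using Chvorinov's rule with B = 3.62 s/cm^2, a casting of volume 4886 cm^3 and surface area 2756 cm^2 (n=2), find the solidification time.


Formula: t_s = B * (V/A)^n  (Chvorinov's rule, n=2)
Modulus M = V/A = 4886/2756 = 1.772859 cm
M^2 = 1.772859^2 = 3.143029 cm^2
t_s = 3.62 * 3.143029 = 11.3778 s

Final answer: 11.3778 s


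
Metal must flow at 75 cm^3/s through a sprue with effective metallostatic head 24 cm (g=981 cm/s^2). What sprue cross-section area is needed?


Formula: v = sqrt(2*g*h), A = Q/v
Velocity: v = sqrt(2 * 981 * 24) = sqrt(47088) = 216.9977 cm/s
Sprue area: A = Q / v = 75 / 216.9977 = 0.3456 cm^2

Final answer: 0.3456 cm^2


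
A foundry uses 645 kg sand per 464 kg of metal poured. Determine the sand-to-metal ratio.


Formula: Sand-to-Metal Ratio = W_sand / W_metal
Ratio = 645 kg / 464 kg = 1.3901


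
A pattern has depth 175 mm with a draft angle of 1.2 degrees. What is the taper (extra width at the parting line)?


Formula: taper = depth * tan(draft_angle)
tan(1.2 deg) = 0.0209470
taper = 175 mm * 0.0209470 = 3.6657 mm

Final answer: 3.6657 mm


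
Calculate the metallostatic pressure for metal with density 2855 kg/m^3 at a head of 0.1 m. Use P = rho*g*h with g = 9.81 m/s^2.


Formula: P = rho * g * h
rho * g = 2855 * 9.81 = 28007.55 N/m^3
P = 28007.55 * 0.1 = 2800.7550 Pa

Answer: 2800.7550 Pa


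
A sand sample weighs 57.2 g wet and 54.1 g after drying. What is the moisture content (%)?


Formula: MC = (W_wet - W_dry) / W_wet * 100
Water mass = 57.2 - 54.1 = 3.1 g
MC = 3.1 / 57.2 * 100 = 5.4196%


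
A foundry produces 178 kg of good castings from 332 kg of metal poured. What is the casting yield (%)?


Formula: Casting Yield = (W_good / W_total) * 100
Yield = (178 kg / 332 kg) * 100 = 53.6145%


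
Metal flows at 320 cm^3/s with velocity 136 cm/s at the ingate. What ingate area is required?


Formula: A_ingate = Q / v  (continuity equation)
A = 320 cm^3/s / 136 cm/s = 2.3529 cm^2


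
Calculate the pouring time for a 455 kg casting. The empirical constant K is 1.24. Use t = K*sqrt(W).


Formula: t = K * sqrt(W)
sqrt(W) = sqrt(455) = 21.33073
t = 1.24 * 21.33073 = 26.4501 s

Final answer: 26.4501 s


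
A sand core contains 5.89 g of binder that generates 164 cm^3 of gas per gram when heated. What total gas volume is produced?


Formula: V_gas = W_binder * gas_evolution_rate
V = 5.89 g * 164 cm^3/g = 965.9600 cm^3


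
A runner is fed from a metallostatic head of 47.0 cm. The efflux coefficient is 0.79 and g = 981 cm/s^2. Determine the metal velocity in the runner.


Formula: v = Cd * sqrt(2 * g * h)  (Torricelli with discharge coefficient)
2*g*h = 2 * 981 * 47.0 = 92214.0 cm^2/s^2
sqrt(92214.0) = 303.66758 cm/s
v = 0.79 * 303.66758 = 239.8974 cm/s

Answer: 239.8974 cm/s


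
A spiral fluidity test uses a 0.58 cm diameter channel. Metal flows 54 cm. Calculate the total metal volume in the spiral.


Formula: V = pi * (d/2)^2 * L  (cylinder volume)
Radius = 0.58/2 = 0.29 cm
V = pi * 0.29^2 * 54 = 14.2672 cm^3

Final answer: 14.2672 cm^3


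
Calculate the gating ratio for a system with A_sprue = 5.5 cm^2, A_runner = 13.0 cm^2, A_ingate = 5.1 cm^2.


Sprue:Runner:Ingate = 1 : 13.0/5.5 : 5.1/5.5 = 1:2.36:0.93


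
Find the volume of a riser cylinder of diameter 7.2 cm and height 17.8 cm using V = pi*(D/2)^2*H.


Formula: V = pi * (D/2)^2 * H  (cylinder volume)
Radius = D/2 = 7.2/2 = 3.6 cm
V = pi * 3.6^2 * 17.8 = 724.7277 cm^3

724.7277 cm^3


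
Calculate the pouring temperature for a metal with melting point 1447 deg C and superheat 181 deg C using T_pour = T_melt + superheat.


Formula: T_pour = T_melt + Superheat
T_pour = 1447 + 181 = 1628 deg C

Final answer: 1628 deg C


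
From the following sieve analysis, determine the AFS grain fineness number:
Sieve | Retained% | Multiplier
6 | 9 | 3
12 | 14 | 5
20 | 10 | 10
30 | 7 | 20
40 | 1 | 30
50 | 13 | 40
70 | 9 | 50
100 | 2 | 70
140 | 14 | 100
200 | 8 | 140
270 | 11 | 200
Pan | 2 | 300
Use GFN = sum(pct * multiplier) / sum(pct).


Formula: GFN = sum(pct * multiplier) / sum(pct)
sum(pct * multiplier) = 6797
sum(pct) = 100
GFN = 6797 / 100 = 67.97


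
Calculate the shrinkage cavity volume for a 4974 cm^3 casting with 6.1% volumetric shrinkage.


Formula: V_shrink = V_casting * shrinkage_pct / 100
V_shrink = 4974 cm^3 * 6.1 / 100 = 303.4140 cm^3

303.4140 cm^3


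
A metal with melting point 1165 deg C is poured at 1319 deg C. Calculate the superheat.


Formula: Superheat = T_pour - T_melt
Superheat = 1319 - 1165 = 154 deg C

Final answer: 154 deg C


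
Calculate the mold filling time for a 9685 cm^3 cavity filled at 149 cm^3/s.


Formula: t_fill = V_mold / Q_flow
t = 9685 cm^3 / 149 cm^3/s = 65.0000 s

Answer: 65.0000 s


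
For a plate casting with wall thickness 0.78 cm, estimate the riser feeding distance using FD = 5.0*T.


Formula: FD = 5.0 * T  (riser feeding-distance rule)
FD = 5.0 * 0.78 cm = 3.9000 cm

3.9000 cm


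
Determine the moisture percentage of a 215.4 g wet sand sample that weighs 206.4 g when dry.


Formula: MC = (W_wet - W_dry) / W_wet * 100
Water mass = 215.4 - 206.4 = 9.0 g
MC = 9.0 / 215.4 * 100 = 4.1783%

4.1783%


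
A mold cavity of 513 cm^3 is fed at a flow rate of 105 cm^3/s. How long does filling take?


Formula: t_fill = V_mold / Q_flow
t = 513 cm^3 / 105 cm^3/s = 4.8857 s

Answer: 4.8857 s


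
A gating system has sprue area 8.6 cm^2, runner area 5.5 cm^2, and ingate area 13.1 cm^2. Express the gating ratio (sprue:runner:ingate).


Sprue:Runner:Ingate = 1 : 5.5/8.6 : 13.1/8.6 = 1:0.64:1.52


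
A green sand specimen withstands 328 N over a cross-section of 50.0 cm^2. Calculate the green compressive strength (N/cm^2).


Formula: Compressive Strength = Force / Area
Strength = 328 N / 50.0 cm^2 = 6.5600 N/cm^2

Answer: 6.5600 N/cm^2


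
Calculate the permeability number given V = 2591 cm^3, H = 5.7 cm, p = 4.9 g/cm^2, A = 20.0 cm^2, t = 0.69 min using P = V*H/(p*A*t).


Formula: Permeability Number P = (V * H) / (p * A * t)
Numerator: V * H = 2591 * 5.7 = 14768.7
Denominator: p * A * t = 4.9 * 20.0 * 0.69 = 67.62
P = 14768.7 / 67.62 = 218.4073

Final answer: 218.4073


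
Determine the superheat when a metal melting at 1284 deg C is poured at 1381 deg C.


Formula: Superheat = T_pour - T_melt
Superheat = 1381 - 1284 = 97 deg C


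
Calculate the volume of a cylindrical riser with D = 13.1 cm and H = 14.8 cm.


Formula: V = pi * (D/2)^2 * H  (cylinder volume)
Radius = D/2 = 13.1/2 = 6.55 cm
V = pi * 6.55^2 * 14.8 = 1994.7762 cm^3

1994.7762 cm^3


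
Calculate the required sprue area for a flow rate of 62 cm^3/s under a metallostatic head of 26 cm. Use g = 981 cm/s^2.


Formula: v = sqrt(2*g*h), A = Q/v
Velocity: v = sqrt(2 * 981 * 26) = sqrt(51012) = 225.8584 cm/s
Sprue area: A = Q / v = 62 / 225.8584 = 0.2745 cm^2


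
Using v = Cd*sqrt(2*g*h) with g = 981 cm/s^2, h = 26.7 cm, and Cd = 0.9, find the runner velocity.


Formula: v = Cd * sqrt(2 * g * h)  (Torricelli with discharge coefficient)
2*g*h = 2 * 981 * 26.7 = 52385.4 cm^2/s^2
sqrt(52385.4) = 228.87857 cm/s
v = 0.9 * 228.87857 = 205.9907 cm/s

205.9907 cm/s


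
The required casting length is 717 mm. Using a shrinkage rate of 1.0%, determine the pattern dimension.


Formula: L_pattern = L_casting * (1 + shrinkage_rate/100)
Shrinkage factor = 1 + 1.0/100 = 1.01
L_pattern = 717 mm * 1.01 = 724.1700 mm

Answer: 724.1700 mm


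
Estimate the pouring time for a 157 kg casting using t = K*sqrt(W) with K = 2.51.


Formula: t = K * sqrt(W)
sqrt(W) = sqrt(157) = 12.52996
t = 2.51 * 12.52996 = 31.4502 s

Answer: 31.4502 s


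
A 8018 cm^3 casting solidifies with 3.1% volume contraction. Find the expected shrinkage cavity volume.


Formula: V_shrink = V_casting * shrinkage_pct / 100
V_shrink = 8018 cm^3 * 3.1 / 100 = 248.5580 cm^3

Final answer: 248.5580 cm^3


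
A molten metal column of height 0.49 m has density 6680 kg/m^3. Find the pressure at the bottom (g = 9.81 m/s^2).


Formula: P = rho * g * h
rho * g = 6680 * 9.81 = 65530.8 N/m^3
P = 65530.8 * 0.49 = 32110.0920 Pa

32110.0920 Pa


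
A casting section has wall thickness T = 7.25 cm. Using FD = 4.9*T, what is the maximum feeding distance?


Formula: FD = 4.9 * T  (riser feeding-distance rule)
FD = 4.9 * 7.25 cm = 35.5250 cm


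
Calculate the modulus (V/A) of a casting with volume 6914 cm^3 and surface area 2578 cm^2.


Formula: Casting Modulus M = V / A
M = 6914 cm^3 / 2578 cm^2 = 2.6819 cm

Answer: 2.6819 cm


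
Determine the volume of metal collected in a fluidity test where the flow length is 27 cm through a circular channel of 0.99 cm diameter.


Formula: V = pi * (d/2)^2 * L  (cylinder volume)
Radius = 0.99/2 = 0.495 cm
V = pi * 0.495^2 * 27 = 20.7838 cm^3

Final answer: 20.7838 cm^3
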